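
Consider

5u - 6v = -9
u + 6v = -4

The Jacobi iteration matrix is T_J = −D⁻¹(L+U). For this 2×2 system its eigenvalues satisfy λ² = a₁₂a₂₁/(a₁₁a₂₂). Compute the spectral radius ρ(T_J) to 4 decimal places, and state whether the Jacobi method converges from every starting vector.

0.4472

a₁₂a₂₁/(a₁₁a₂₂) = (-6)·(1) / ((5)·(6)) = -0.200000
ρ = √|-0.200000| = √0.200000 = 0.4472
ρ < 1, so Jacobi converges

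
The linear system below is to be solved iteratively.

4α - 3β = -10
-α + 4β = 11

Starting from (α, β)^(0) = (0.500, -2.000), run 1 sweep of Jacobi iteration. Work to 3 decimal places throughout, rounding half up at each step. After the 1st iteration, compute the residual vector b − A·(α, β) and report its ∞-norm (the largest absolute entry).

14.625

Iteration 1:
  α = (-10 - (-3)·-2.000) / (4) = -4.000
  β = (11 - (-1)·0.500) / (4) = 2.875
Residual b − A·x = (14.625, -4.500); ∞-norm = 14.625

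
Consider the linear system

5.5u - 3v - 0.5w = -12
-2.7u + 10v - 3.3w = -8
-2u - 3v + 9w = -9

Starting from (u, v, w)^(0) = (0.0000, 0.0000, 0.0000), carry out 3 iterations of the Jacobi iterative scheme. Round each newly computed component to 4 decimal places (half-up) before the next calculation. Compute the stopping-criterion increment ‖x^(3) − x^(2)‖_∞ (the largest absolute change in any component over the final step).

0.5696

Iteration 1:
  u = (-12 - (-3)·0.0000 - (-0.5)·0.0000) / (5.5) = -2.1818
  v = (-8 - (-2.7)·0.0000 - (-3.3)·0.0000) / (10) = -0.8000
  w = (-9 - (-2)·0.0000 - (-3)·0.0000) / (9) = -1.0000
Iteration 2:
  u = (-12 - (-3)·-0.8000 - (-0.5)·-1.0000) / (5.5) = -2.7091
  v = (-8 - (-2.7)·-2.1818 - (-3.3)·-1.0000) / (10) = -1.7191
  w = (-9 - (-2)·-2.1818 - (-3)·-0.8000) / (9) = -1.7515
Iteration 3:
  u = (-12 - (-3)·-1.7191 - (-0.5)·-1.7515) / (5.5) = -3.2787
  v = (-8 - (-2.7)·-2.7091 - (-3.3)·-1.7515) / (10) = -2.1095
  w = (-9 - (-2)·-2.7091 - (-3)·-1.7191) / (9) = -2.1751
Change: (-0.5696, -0.3904, -0.4236) → max |·| = 0.5696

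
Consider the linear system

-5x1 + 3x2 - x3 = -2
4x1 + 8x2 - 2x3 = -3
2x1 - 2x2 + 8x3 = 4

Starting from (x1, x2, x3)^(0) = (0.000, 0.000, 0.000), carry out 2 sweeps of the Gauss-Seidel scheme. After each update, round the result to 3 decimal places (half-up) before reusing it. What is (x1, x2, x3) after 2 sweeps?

(0.004, -0.313, 0.421)

Iteration 1:
  x1 = (-2 - (3)·0.000 - (-1)·0.000) / (-5) = 0.400
  x2 = (-3 - (4)·0.400 - (-2)·0.000) / (8) = -0.575
  x3 = (4 - (2)·0.400 - (-2)·-0.575) / (8) = 0.256
Iteration 2:
  x1 = (-2 - (3)·-0.575 - (-1)·0.256) / (-5) = 0.004
  x2 = (-3 - (4)·0.004 - (-2)·0.256) / (8) = -0.313
  x3 = (4 - (2)·0.004 - (-2)·-0.313) / (8) = 0.421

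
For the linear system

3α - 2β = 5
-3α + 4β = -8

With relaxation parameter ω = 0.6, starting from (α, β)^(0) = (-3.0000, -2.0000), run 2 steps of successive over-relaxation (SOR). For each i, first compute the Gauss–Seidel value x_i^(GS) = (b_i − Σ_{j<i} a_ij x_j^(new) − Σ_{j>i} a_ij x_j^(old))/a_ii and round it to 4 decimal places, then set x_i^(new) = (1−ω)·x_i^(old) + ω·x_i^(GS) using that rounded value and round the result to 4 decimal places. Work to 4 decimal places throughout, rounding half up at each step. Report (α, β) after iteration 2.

(-0.3800, -2.3510)

Iteration 1:
  α: GS value = (5 - (-2)·-2.0000) / (3) = 0.3333;  α ← (1−ω)·-3.0000 + ω·0.3333 = -1.0000
  β: GS value = (-8 - (-3)·-1.0000) / (4) = -2.7500;  β ← (1−ω)·-2.0000 + ω·-2.7500 = -2.4500
Iteration 2:
  α: GS value = (5 - (-2)·-2.4500) / (3) = 0.0333;  α ← (1−ω)·-1.0000 + ω·0.0333 = -0.3800
  β: GS value = (-8 - (-3)·-0.3800) / (4) = -2.2850;  β ← (1−ω)·-2.4500 + ω·-2.2850 = -2.3510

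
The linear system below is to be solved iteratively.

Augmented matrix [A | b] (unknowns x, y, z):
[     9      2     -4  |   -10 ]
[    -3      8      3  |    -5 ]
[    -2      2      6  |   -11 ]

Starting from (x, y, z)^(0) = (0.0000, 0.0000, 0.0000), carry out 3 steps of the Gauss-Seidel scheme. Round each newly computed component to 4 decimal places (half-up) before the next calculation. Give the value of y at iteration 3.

-0.5335

Iteration 1:
  x = (-10 - (2)·0.0000 - (-4)·0.0000) / (9) = -1.1111
  y = (-5 - (-3)·-1.1111 - (3)·0.0000) / (8) = -1.0417
  z = (-11 - (-2)·-1.1111 - (2)·-1.0417) / (6) = -1.8565
Iteration 2:
  x = (-10 - (2)·-1.0417 - (-4)·-1.8565) / (9) = -1.7047
  y = (-5 - (-3)·-1.7047 - (3)·-1.8565) / (8) = -0.5681
  z = (-11 - (-2)·-1.7047 - (2)·-0.5681) / (6) = -2.2122
Iteration 3:
  x = (-10 - (2)·-0.5681 - (-4)·-2.2122) / (9) = -1.9681
  y = (-5 - (-3)·-1.9681 - (3)·-2.2122) / (8) = -0.5335
  z = (-11 - (-2)·-1.9681 - (2)·-0.5335) / (6) = -2.3115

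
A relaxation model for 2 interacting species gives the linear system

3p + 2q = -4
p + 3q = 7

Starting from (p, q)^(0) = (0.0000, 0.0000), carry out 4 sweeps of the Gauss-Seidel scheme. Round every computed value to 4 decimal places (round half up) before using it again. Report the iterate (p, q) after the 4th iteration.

(-3.6881, 3.5627)

Iteration 1:
  p = (-4 - (2)·0.0000) / (3) = -1.3333
  q = (7 - (1)·-1.3333) / (3) = 2.7778
Iteration 2:
  p = (-4 - (2)·2.7778) / (3) = -3.1852
  q = (7 - (1)·-3.1852) / (3) = 3.3951
Iteration 3:
  p = (-4 - (2)·3.3951) / (3) = -3.5967
  q = (7 - (1)·-3.5967) / (3) = 3.5322
Iteration 4:
  p = (-4 - (2)·3.5322) / (3) = -3.6881
  q = (7 - (1)·-3.6881) / (3) = 3.5627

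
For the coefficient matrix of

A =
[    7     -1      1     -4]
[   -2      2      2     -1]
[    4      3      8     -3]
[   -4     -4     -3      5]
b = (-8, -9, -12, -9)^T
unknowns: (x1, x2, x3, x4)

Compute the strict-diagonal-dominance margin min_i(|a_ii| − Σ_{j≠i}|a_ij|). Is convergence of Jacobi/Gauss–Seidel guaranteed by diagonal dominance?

row 1: |7| − (1+1+4) = 1
row 2: |2| − (2+2+1) = -3
row 3: |8| − (4+3+3) = -2
row 4: |5| − (4+4+3) = -6
minimum over rows = -6 → not strictly diagonally dominant

-6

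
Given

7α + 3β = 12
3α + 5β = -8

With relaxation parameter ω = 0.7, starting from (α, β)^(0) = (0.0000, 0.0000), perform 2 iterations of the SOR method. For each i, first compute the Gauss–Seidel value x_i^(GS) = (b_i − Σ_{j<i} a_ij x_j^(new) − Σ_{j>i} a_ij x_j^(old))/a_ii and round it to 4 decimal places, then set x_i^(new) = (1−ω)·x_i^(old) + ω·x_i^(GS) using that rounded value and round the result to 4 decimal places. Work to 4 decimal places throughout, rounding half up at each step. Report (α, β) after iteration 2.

Iteration 1:
  α: GS value = (12 - (3)·0.0000) / (7) = 1.7143;  α ← (1−ω)·0.0000 + ω·1.7143 = 1.2000
  β: GS value = (-8 - (3)·1.2000) / (5) = -2.3200;  β ← (1−ω)·0.0000 + ω·-2.3200 = -1.6240
Iteration 2:
  α: GS value = (12 - (3)·-1.6240) / (7) = 2.4103;  α ← (1−ω)·1.2000 + ω·2.4103 = 2.0472
  β: GS value = (-8 - (3)·2.0472) / (5) = -2.8283;  β ← (1−ω)·-1.6240 + ω·-2.8283 = -2.4670

(2.0472, -2.4670)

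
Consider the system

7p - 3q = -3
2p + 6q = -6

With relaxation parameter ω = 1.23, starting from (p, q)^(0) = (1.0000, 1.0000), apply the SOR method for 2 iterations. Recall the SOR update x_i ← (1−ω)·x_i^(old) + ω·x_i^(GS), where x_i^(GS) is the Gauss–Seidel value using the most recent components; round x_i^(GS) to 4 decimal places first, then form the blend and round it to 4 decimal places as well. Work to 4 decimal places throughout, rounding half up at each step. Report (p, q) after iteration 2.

(-1.1942, -0.4262)

Iteration 1:
  p: GS value = (-3 - (-3)·1.0000) / (7) = 0.0000;  p ← (1−ω)·1.0000 + ω·0.0000 = -0.2300
  q: GS value = (-6 - (2)·-0.2300) / (6) = -0.9233;  q ← (1−ω)·1.0000 + ω·-0.9233 = -1.3657
Iteration 2:
  p: GS value = (-3 - (-3)·-1.3657) / (7) = -1.0139;  p ← (1−ω)·-0.2300 + ω·-1.0139 = -1.1942
  q: GS value = (-6 - (2)·-1.1942) / (6) = -0.6019;  q ← (1−ω)·-1.3657 + ω·-0.6019 = -0.4262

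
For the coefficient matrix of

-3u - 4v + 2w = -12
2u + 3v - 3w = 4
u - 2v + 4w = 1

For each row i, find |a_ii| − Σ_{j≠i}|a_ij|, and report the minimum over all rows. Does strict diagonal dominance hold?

-3

row 1: |-3| − (4+2) = -3
row 2: |3| − (2+3) = -2
row 3: |4| − (1+2) = 1
minimum over rows = -3 → not strictly diagonally dominant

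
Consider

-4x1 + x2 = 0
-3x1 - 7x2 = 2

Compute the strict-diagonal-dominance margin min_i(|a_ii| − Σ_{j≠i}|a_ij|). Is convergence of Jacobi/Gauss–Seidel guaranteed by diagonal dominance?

3

row 1: |-4| − (1) = 3
row 2: |-7| − (3) = 4
minimum over rows = 3 → strictly diagonally dominant (convergence guaranteed)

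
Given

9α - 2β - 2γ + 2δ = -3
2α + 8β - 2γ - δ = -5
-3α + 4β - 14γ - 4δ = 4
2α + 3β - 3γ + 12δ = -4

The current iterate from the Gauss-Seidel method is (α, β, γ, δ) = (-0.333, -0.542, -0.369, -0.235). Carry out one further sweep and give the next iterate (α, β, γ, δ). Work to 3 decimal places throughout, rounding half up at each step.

(-0.484, -0.626, -0.294, -0.170)

One sweep:
  α = (-3 - (-2)·-0.542 - (-2)·-0.369 - (2)·-0.235) / (9) = -0.484
  β = (-5 - (2)·-0.484 - (-2)·-0.369 - (-1)·-0.235) / (8) = -0.626
  γ = (4 - (-3)·-0.484 - (4)·-0.626 - (-4)·-0.235) / (-14) = -0.294
  δ = (-4 - (2)·-0.484 - (3)·-0.626 - (-3)·-0.294) / (12) = -0.170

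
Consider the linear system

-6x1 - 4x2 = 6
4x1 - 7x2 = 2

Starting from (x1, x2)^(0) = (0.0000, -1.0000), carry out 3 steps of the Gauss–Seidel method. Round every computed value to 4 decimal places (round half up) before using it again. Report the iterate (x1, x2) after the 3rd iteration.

(-0.5495, -0.5997)

Iteration 1:
  x1 = (6 - (-4)·-1.0000) / (-6) = -0.3333
  x2 = (2 - (4)·-0.3333) / (-7) = -0.4762
Iteration 2:
  x1 = (6 - (-4)·-0.4762) / (-6) = -0.6825
  x2 = (2 - (4)·-0.6825) / (-7) = -0.6757
Iteration 3:
  x1 = (6 - (-4)·-0.6757) / (-6) = -0.5495
  x2 = (2 - (4)·-0.5495) / (-7) = -0.5997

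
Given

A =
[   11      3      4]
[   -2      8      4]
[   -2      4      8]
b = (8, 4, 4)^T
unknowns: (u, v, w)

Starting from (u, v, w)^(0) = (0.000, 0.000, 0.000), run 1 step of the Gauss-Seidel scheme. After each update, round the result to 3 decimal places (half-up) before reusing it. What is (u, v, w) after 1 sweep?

Iteration 1:
  u = (8 - (3)·0.000 - (4)·0.000) / (11) = 0.727
  v = (4 - (-2)·0.727 - (4)·0.000) / (8) = 0.682
  w = (4 - (-2)·0.727 - (4)·0.682) / (8) = 0.341

(0.727, 0.682, 0.341)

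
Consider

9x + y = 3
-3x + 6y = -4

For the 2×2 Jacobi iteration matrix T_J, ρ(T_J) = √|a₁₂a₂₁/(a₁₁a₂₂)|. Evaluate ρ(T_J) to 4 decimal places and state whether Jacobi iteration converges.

0.2357

a₁₂a₂₁/(a₁₁a₂₂) = (1)·(-3) / ((9)·(6)) = -0.055556
ρ = √|-0.055556| = √0.055556 = 0.2357
ρ < 1, so Jacobi converges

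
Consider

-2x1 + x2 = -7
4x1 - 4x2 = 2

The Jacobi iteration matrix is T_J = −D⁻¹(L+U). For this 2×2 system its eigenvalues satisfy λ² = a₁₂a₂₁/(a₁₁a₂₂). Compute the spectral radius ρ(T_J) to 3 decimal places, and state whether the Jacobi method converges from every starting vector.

0.707

a₁₂a₂₁/(a₁₁a₂₂) = (1)·(4) / ((-2)·(-4)) = 0.500000
ρ = √|0.500000| = √0.500000 = 0.707
ρ < 1, so Jacobi converges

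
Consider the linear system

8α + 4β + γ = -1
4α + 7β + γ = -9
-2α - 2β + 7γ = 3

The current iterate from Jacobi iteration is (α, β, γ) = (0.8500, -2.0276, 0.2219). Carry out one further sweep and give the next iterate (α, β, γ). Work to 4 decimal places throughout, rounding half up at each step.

(0.8611, -1.8031, 0.0921)

One sweep:
  α = (-1 - (4)·-2.0276 - (1)·0.2219) / (8) = 0.8611
  β = (-9 - (4)·0.8500 - (1)·0.2219) / (7) = -1.8031
  γ = (3 - (-2)·0.8500 - (-2)·-2.0276) / (7) = 0.0921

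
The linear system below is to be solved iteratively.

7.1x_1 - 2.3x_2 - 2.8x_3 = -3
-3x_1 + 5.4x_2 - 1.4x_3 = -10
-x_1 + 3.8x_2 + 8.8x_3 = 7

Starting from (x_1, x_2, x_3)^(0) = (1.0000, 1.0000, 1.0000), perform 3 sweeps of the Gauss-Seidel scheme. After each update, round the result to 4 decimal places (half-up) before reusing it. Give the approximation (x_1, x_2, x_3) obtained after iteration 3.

Iteration 1:
  x_1 = (-3 - (-2.3)·1.0000 - (-2.8)·1.0000) / (7.1) = 0.2958
  x_2 = (-10 - (-3)·0.2958 - (-1.4)·1.0000) / (5.4) = -1.4283
  x_3 = (7 - (-1)·0.2958 - (3.8)·-1.4283) / (8.8) = 1.4458
Iteration 2:
  x_1 = (-3 - (-2.3)·-1.4283 - (-2.8)·1.4458) / (7.1) = -0.3150
  x_2 = (-10 - (-3)·-0.3150 - (-1.4)·1.4458) / (5.4) = -1.6520
  x_3 = (7 - (-1)·-0.3150 - (3.8)·-1.6520) / (8.8) = 1.4730
Iteration 3:
  x_1 = (-3 - (-2.3)·-1.6520 - (-2.8)·1.4730) / (7.1) = -0.3768
  x_2 = (-10 - (-3)·-0.3768 - (-1.4)·1.4730) / (5.4) = -1.6793
  x_3 = (7 - (-1)·-0.3768 - (3.8)·-1.6793) / (8.8) = 1.4778

(-0.3768, -1.6793, 1.4778)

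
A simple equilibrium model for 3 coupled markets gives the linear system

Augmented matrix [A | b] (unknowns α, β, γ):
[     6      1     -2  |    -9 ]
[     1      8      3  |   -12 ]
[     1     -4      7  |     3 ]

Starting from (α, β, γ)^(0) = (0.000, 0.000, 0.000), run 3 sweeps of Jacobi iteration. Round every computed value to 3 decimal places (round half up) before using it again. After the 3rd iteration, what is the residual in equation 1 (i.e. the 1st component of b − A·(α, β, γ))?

-0.273

Iteration 1:
  α = (-9 - (1)·0.000 - (-2)·0.000) / (6) = -1.500
  β = (-12 - (1)·0.000 - (3)·0.000) / (8) = -1.500
  γ = (3 - (1)·0.000 - (-4)·0.000) / (7) = 0.429
Iteration 2:
  α = (-9 - (1)·-1.500 - (-2)·0.429) / (6) = -1.107
  β = (-12 - (1)·-1.500 - (3)·0.429) / (8) = -1.473
  γ = (3 - (1)·-1.500 - (-4)·-1.500) / (7) = -0.214
Iteration 3:
  α = (-9 - (1)·-1.473 - (-2)·-0.214) / (6) = -1.326
  β = (-12 - (1)·-1.107 - (3)·-0.214) / (8) = -1.281
  γ = (3 - (1)·-1.107 - (-4)·-1.473) / (7) = -0.255
Residual b − A·x = (-0.273, 0.339, 0.987)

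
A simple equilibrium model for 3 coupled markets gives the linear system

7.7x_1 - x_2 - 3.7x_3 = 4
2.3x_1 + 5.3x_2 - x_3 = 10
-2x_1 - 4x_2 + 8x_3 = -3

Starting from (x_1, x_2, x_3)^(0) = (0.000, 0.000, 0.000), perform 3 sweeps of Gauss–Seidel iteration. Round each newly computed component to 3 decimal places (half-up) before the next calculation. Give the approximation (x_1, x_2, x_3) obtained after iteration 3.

(1.037, 1.561, 0.665)

Iteration 1:
  x_1 = (4 - (-1)·0.000 - (-3.7)·0.000) / (7.7) = 0.519
  x_2 = (10 - (2.3)·0.519 - (-1)·0.000) / (5.3) = 1.662
  x_3 = (-3 - (-2)·0.519 - (-4)·1.662) / (8) = 0.586
Iteration 2:
  x_1 = (4 - (-1)·1.662 - (-3.7)·0.586) / (7.7) = 1.017
  x_2 = (10 - (2.3)·1.017 - (-1)·0.586) / (5.3) = 1.556
  x_3 = (-3 - (-2)·1.017 - (-4)·1.556) / (8) = 0.657
Iteration 3:
  x_1 = (4 - (-1)·1.556 - (-3.7)·0.657) / (7.7) = 1.037
  x_2 = (10 - (2.3)·1.037 - (-1)·0.657) / (5.3) = 1.561
  x_3 = (-3 - (-2)·1.037 - (-4)·1.561) / (8) = 0.665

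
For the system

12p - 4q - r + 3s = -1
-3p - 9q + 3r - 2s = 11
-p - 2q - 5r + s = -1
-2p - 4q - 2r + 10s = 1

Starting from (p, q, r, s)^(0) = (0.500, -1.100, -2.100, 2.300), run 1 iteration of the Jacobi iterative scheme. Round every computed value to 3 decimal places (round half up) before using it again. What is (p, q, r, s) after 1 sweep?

Iteration 1:
  p = (-1 - (-4)·-1.100 - (-1)·-2.100 - (3)·2.300) / (12) = -1.200
  q = (11 - (-3)·0.500 - (3)·-2.100 - (-2)·2.300) / (-9) = -2.600
  r = (-1 - (-1)·0.500 - (-2)·-1.100 - (1)·2.300) / (-5) = 1.000
  s = (1 - (-2)·0.500 - (-4)·-1.100 - (-2)·-2.100) / (10) = -0.660

(-1.200, -2.600, 1.000, -0.660)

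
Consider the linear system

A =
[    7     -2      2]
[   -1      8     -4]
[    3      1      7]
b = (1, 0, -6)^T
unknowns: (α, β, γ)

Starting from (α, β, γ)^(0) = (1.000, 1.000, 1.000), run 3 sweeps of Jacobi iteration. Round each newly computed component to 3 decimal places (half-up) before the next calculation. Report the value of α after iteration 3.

0.232

Iteration 1:
  α = (1 - (-2)·1.000 - (2)·1.000) / (7) = 0.143
  β = (0 - (-1)·1.000 - (-4)·1.000) / (8) = 0.625
  γ = (-6 - (3)·1.000 - (1)·1.000) / (7) = -1.429
Iteration 2:
  α = (1 - (-2)·0.625 - (2)·-1.429) / (7) = 0.730
  β = (0 - (-1)·0.143 - (-4)·-1.429) / (8) = -0.697
  γ = (-6 - (3)·0.143 - (1)·0.625) / (7) = -1.008
Iteration 3:
  α = (1 - (-2)·-0.697 - (2)·-1.008) / (7) = 0.232
  β = (0 - (-1)·0.730 - (-4)·-1.008) / (8) = -0.413
  γ = (-6 - (3)·0.730 - (1)·-0.697) / (7) = -1.070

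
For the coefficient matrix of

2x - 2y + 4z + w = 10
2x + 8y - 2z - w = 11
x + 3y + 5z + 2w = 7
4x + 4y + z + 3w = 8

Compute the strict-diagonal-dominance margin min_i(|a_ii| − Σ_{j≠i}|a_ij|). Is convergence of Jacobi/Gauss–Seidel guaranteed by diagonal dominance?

row 1: |2| − (2+4+1) = -5
row 2: |8| − (2+2+1) = 3
row 3: |5| − (1+3+2) = -1
row 4: |3| − (4+4+1) = -6
minimum over rows = -6 → not strictly diagonally dominant

-6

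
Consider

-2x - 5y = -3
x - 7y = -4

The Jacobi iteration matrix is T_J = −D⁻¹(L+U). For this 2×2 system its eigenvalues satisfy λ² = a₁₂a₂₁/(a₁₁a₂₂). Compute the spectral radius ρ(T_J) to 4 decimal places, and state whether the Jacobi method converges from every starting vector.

0.5976

a₁₂a₂₁/(a₁₁a₂₂) = (-5)·(1) / ((-2)·(-7)) = -0.357143
ρ = √|-0.357143| = √0.357143 = 0.5976
ρ < 1, so Jacobi converges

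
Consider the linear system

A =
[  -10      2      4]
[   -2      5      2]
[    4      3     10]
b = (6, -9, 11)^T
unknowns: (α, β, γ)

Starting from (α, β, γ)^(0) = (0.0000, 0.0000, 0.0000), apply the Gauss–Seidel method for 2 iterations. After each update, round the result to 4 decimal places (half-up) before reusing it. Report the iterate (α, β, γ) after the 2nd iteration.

(-0.2272, -2.6717, 1.9924)

Iteration 1:
  α = (6 - (2)·0.0000 - (4)·0.0000) / (-10) = -0.6000
  β = (-9 - (-2)·-0.6000 - (2)·0.0000) / (5) = -2.0400
  γ = (11 - (4)·-0.6000 - (3)·-2.0400) / (10) = 1.9520
Iteration 2:
  α = (6 - (2)·-2.0400 - (4)·1.9520) / (-10) = -0.2272
  β = (-9 - (-2)·-0.2272 - (2)·1.9520) / (5) = -2.6717
  γ = (11 - (4)·-0.2272 - (3)·-2.6717) / (10) = 1.9924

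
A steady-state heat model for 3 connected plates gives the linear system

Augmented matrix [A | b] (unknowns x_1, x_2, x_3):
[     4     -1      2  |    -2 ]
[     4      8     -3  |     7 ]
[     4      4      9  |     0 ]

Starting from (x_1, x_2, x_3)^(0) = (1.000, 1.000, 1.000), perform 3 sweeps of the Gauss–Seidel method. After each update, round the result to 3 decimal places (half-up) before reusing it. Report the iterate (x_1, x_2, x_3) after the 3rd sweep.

(-0.157, 0.823, -0.296)

Iteration 1:
  x_1 = (-2 - (-1)·1.000 - (2)·1.000) / (4) = -0.750
  x_2 = (7 - (4)·-0.750 - (-3)·1.000) / (8) = 1.625
  x_3 = (0 - (4)·-0.750 - (4)·1.625) / (9) = -0.389
Iteration 2:
  x_1 = (-2 - (-1)·1.625 - (2)·-0.389) / (4) = 0.101
  x_2 = (7 - (4)·0.101 - (-3)·-0.389) / (8) = 0.679
  x_3 = (0 - (4)·0.101 - (4)·0.679) / (9) = -0.347
Iteration 3:
  x_1 = (-2 - (-1)·0.679 - (2)·-0.347) / (4) = -0.157
  x_2 = (7 - (4)·-0.157 - (-3)·-0.347) / (8) = 0.823
  x_3 = (0 - (4)·-0.157 - (4)·0.823) / (9) = -0.296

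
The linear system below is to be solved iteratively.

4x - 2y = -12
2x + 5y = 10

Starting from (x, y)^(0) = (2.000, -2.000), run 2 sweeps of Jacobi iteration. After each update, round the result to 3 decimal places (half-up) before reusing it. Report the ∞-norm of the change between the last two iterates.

Iteration 1:
  x = (-12 - (-2)·-2.000) / (4) = -4.000
  y = (10 - (2)·2.000) / (5) = 1.200
Iteration 2:
  x = (-12 - (-2)·1.200) / (4) = -2.400
  y = (10 - (2)·-4.000) / (5) = 3.600
Change: (1.600, 2.400) → max |·| = 2.400

2.400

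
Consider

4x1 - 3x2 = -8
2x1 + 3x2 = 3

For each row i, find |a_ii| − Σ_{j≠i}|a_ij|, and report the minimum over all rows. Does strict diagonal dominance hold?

1

row 1: |4| − (3) = 1
row 2: |3| − (2) = 1
minimum over rows = 1 → strictly diagonally dominant (convergence guaranteed)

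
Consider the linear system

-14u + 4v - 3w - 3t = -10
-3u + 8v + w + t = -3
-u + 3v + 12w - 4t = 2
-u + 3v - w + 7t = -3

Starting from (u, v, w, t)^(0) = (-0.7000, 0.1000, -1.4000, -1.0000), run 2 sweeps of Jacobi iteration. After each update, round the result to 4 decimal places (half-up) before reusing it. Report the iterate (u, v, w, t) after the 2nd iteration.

(0.8367, 0.2241, 0.0987, -0.1401)

Iteration 1:
  u = (-10 - (4)·0.1000 - (-3)·-1.4000 - (-3)·-1.0000) / (-14) = 1.2571
  v = (-3 - (-3)·-0.7000 - (1)·-1.4000 - (1)·-1.0000) / (8) = -0.3375
  w = (2 - (-1)·-0.7000 - (3)·0.1000 - (-4)·-1.0000) / (12) = -0.2500
  t = (-3 - (-1)·-0.7000 - (3)·0.1000 - (-1)·-1.4000) / (7) = -0.7714
Iteration 2:
  u = (-10 - (4)·-0.3375 - (-3)·-0.2500 - (-3)·-0.7714) / (-14) = 0.8367
  v = (-3 - (-3)·1.2571 - (1)·-0.2500 - (1)·-0.7714) / (8) = 0.2241
  w = (2 - (-1)·1.2571 - (3)·-0.3375 - (-4)·-0.7714) / (12) = 0.0987
  t = (-3 - (-1)·1.2571 - (3)·-0.3375 - (-1)·-0.2500) / (7) = -0.1401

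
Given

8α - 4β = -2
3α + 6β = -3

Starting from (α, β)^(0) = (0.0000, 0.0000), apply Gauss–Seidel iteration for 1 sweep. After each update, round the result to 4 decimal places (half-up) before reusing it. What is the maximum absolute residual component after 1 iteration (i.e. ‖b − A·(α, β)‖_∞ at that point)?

1.5000

Iteration 1:
  α = (-2 - (-4)·0.0000) / (8) = -0.2500
  β = (-3 - (3)·-0.2500) / (6) = -0.3750
Residual b − A·x = (-1.5000, 0.0000); ∞-norm = 1.5000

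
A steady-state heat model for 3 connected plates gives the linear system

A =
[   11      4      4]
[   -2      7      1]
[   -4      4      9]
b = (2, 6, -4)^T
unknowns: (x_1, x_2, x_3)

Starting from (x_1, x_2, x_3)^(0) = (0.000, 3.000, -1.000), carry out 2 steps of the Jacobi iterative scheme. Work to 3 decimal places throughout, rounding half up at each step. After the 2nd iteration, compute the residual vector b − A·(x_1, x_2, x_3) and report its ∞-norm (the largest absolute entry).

Iteration 1:
  x_1 = (2 - (4)·3.000 - (4)·-1.000) / (11) = -0.545
  x_2 = (6 - (-2)·0.000 - (1)·-1.000) / (7) = 1.000
  x_3 = (-4 - (-4)·0.000 - (4)·3.000) / (9) = -1.778
Iteration 2:
  x_1 = (2 - (4)·1.000 - (4)·-1.778) / (11) = 0.465
  x_2 = (6 - (-2)·-0.545 - (1)·-1.778) / (7) = 0.955
  x_3 = (-4 - (-4)·-0.545 - (4)·1.000) / (9) = -1.131
Residual b − A·x = (-2.411, 1.376, 4.219); ∞-norm = 4.219

4.219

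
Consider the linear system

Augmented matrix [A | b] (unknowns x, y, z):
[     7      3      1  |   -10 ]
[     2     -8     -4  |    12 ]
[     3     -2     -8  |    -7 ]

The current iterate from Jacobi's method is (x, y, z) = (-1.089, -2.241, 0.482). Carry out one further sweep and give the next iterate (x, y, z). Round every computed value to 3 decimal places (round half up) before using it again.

One sweep:
  x = (-10 - (3)·-2.241 - (1)·0.482) / (7) = -0.537
  y = (12 - (2)·-1.089 - (-4)·0.482) / (-8) = -2.013
  z = (-7 - (3)·-1.089 - (-2)·-2.241) / (-8) = 1.027

(-0.537, -2.013, 1.027)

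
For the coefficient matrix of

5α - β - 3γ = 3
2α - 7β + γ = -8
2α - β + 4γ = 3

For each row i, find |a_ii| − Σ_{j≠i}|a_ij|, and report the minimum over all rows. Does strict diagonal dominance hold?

row 1: |5| − (1+3) = 1
row 2: |-7| − (2+1) = 4
row 3: |4| − (2+1) = 1
minimum over rows = 1 → strictly diagonally dominant (convergence guaranteed)

1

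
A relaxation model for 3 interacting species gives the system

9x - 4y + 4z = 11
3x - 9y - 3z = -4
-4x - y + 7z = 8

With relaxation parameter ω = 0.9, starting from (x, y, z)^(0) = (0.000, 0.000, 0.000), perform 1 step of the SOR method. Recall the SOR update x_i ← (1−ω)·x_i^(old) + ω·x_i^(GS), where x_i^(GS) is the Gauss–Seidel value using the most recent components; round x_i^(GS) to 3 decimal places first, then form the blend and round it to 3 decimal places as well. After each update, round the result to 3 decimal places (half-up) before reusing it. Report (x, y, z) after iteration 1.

Iteration 1:
  x: GS value = (11 - (-4)·0.000 - (4)·0.000) / (9) = 1.222;  x ← (1−ω)·0.000 + ω·1.222 = 1.100
  y: GS value = (-4 - (3)·1.100 - (-3)·0.000) / (-9) = 0.811;  y ← (1−ω)·0.000 + ω·0.811 = 0.730
  z: GS value = (8 - (-4)·1.100 - (-1)·0.730) / (7) = 1.876;  z ← (1−ω)·0.000 + ω·1.876 = 1.688

(1.100, 0.730, 1.688)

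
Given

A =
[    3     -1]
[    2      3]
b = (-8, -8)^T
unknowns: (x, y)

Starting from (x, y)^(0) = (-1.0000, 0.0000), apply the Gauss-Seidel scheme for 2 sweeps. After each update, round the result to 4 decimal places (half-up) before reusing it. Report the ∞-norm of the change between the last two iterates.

0.2963

Iteration 1:
  x = (-8 - (-1)·0.0000) / (3) = -2.6667
  y = (-8 - (2)·-2.6667) / (3) = -0.8889
Iteration 2:
  x = (-8 - (-1)·-0.8889) / (3) = -2.9630
  y = (-8 - (2)·-2.9630) / (3) = -0.6913
Change: (-0.2963, 0.1976) → max |·| = 0.2963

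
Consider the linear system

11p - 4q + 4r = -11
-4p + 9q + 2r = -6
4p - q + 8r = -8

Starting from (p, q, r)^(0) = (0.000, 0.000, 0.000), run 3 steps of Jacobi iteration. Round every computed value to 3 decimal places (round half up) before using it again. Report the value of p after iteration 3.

Iteration 1:
  p = (-11 - (-4)·0.000 - (4)·0.000) / (11) = -1.000
  q = (-6 - (-4)·0.000 - (2)·0.000) / (9) = -0.667
  r = (-8 - (4)·0.000 - (-1)·0.000) / (8) = -1.000
Iteration 2:
  p = (-11 - (-4)·-0.667 - (4)·-1.000) / (11) = -0.879
  q = (-6 - (-4)·-1.000 - (2)·-1.000) / (9) = -0.889
  r = (-8 - (4)·-1.000 - (-1)·-0.667) / (8) = -0.583
Iteration 3:
  p = (-11 - (-4)·-0.889 - (4)·-0.583) / (11) = -1.111
  q = (-6 - (-4)·-0.879 - (2)·-0.583) / (9) = -0.928
  r = (-8 - (4)·-0.879 - (-1)·-0.889) / (8) = -0.672

-1.111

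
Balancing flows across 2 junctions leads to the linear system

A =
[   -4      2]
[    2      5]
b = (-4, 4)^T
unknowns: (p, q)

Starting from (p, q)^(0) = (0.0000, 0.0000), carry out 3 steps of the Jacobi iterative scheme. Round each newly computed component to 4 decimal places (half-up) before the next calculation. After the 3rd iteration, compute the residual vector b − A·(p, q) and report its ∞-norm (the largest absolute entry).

Iteration 1:
  p = (-4 - (2)·0.0000) / (-4) = 1.0000
  q = (4 - (2)·0.0000) / (5) = 0.8000
Iteration 2:
  p = (-4 - (2)·0.8000) / (-4) = 1.4000
  q = (4 - (2)·1.0000) / (5) = 0.4000
Iteration 3:
  p = (-4 - (2)·0.4000) / (-4) = 1.2000
  q = (4 - (2)·1.4000) / (5) = 0.2400
Residual b − A·x = (0.3200, 0.4000); ∞-norm = 0.4000

0.4000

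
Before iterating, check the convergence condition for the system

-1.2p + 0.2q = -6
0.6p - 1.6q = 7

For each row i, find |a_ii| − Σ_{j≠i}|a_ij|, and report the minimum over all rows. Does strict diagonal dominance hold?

row 1: |-1.2| − (0.2) = 1
row 2: |-1.6| − (0.6) = 1
minimum over rows = 1 → strictly diagonally dominant (convergence guaranteed)

1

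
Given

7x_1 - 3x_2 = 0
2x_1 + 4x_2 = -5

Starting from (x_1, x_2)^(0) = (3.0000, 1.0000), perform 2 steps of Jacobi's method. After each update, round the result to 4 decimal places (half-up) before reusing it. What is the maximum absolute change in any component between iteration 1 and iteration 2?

1.6072

Iteration 1:
  x_1 = (0 - (-3)·1.0000) / (7) = 0.4286
  x_2 = (-5 - (2)·3.0000) / (4) = -2.7500
Iteration 2:
  x_1 = (0 - (-3)·-2.7500) / (7) = -1.1786
  x_2 = (-5 - (2)·0.4286) / (4) = -1.4643
Change: (-1.6072, 1.2857) → max |·| = 1.6072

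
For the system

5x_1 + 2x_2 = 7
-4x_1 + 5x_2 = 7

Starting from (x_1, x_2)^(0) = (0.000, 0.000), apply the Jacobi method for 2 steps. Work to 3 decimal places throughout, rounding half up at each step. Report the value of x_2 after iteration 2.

Iteration 1:
  x_1 = (7 - (2)·0.000) / (5) = 1.400
  x_2 = (7 - (-4)·0.000) / (5) = 1.400
Iteration 2:
  x_1 = (7 - (2)·1.400) / (5) = 0.840
  x_2 = (7 - (-4)·1.400) / (5) = 2.520

2.520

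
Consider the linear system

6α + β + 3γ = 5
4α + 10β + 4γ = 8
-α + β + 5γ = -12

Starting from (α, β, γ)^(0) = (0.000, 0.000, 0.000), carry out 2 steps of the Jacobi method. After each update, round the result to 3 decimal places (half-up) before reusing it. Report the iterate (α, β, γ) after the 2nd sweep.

(1.900, 1.427, -2.393)

Iteration 1:
  α = (5 - (1)·0.000 - (3)·0.000) / (6) = 0.833
  β = (8 - (4)·0.000 - (4)·0.000) / (10) = 0.800
  γ = (-12 - (-1)·0.000 - (1)·0.000) / (5) = -2.400
Iteration 2:
  α = (5 - (1)·0.800 - (3)·-2.400) / (6) = 1.900
  β = (8 - (4)·0.833 - (4)·-2.400) / (10) = 1.427
  γ = (-12 - (-1)·0.833 - (1)·0.800) / (5) = -2.393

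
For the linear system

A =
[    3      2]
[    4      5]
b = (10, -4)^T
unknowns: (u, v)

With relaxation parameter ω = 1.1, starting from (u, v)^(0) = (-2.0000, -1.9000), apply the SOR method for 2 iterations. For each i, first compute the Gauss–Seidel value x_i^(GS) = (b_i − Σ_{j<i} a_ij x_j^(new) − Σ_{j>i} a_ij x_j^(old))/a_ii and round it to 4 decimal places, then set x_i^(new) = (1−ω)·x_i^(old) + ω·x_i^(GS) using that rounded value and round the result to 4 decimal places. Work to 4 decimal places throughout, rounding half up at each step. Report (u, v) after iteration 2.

Iteration 1:
  u: GS value = (10 - (2)·-1.9000) / (3) = 4.6000;  u ← (1−ω)·-2.0000 + ω·4.6000 = 5.2600
  v: GS value = (-4 - (4)·5.2600) / (5) = -5.0080;  v ← (1−ω)·-1.9000 + ω·-5.0080 = -5.3188
Iteration 2:
  u: GS value = (10 - (2)·-5.3188) / (3) = 6.8792;  u ← (1−ω)·5.2600 + ω·6.8792 = 7.0411
  v: GS value = (-4 - (4)·7.0411) / (5) = -6.4329;  v ← (1−ω)·-5.3188 + ω·-6.4329 = -6.5443

(7.0411, -6.5443)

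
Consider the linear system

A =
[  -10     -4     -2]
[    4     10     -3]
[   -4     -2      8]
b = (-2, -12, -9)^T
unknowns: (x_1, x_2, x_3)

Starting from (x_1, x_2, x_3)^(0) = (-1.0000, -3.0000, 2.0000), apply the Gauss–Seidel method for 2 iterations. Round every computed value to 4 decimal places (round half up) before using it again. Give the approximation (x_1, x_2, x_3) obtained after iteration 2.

(0.7750, -1.7725, -1.1806)

Iteration 1:
  x_1 = (-2 - (-4)·-3.0000 - (-2)·2.0000) / (-10) = 1.0000
  x_2 = (-12 - (4)·1.0000 - (-3)·2.0000) / (10) = -1.0000
  x_3 = (-9 - (-4)·1.0000 - (-2)·-1.0000) / (8) = -0.8750
Iteration 2:
  x_1 = (-2 - (-4)·-1.0000 - (-2)·-0.8750) / (-10) = 0.7750
  x_2 = (-12 - (4)·0.7750 - (-3)·-0.8750) / (10) = -1.7725
  x_3 = (-9 - (-4)·0.7750 - (-2)·-1.7725) / (8) = -1.1806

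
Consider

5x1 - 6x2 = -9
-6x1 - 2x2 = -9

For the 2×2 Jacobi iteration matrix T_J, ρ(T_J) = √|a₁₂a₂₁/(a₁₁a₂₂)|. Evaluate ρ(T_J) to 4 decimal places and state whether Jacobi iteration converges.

1.8974

a₁₂a₂₁/(a₁₁a₂₂) = (-6)·(-6) / ((5)·(-2)) = -3.600000
ρ = √|-3.600000| = √3.600000 = 1.8974
ρ > 1, so Jacobi diverges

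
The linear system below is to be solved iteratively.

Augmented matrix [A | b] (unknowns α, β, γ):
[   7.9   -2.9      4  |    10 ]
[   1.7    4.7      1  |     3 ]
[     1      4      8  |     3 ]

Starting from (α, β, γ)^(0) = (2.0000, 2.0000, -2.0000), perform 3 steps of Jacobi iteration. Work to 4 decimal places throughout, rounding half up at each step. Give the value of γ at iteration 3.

Iteration 1:
  α = (10 - (-2.9)·2.0000 - (4)·-2.0000) / (7.9) = 3.0127
  β = (3 - (1.7)·2.0000 - (1)·-2.0000) / (4.7) = 0.3404
  γ = (3 - (1)·2.0000 - (4)·2.0000) / (8) = -0.8750
Iteration 2:
  α = (10 - (-2.9)·0.3404 - (4)·-0.8750) / (7.9) = 1.8338
  β = (3 - (1.7)·3.0127 - (1)·-0.8750) / (4.7) = -0.2652
  γ = (3 - (1)·3.0127 - (4)·0.3404) / (8) = -0.1718
Iteration 3:
  α = (10 - (-2.9)·-0.2652 - (4)·-0.1718) / (7.9) = 1.2555
  β = (3 - (1.7)·1.8338 - (1)·-0.1718) / (4.7) = 0.0116
  γ = (3 - (1)·1.8338 - (4)·-0.2652) / (8) = 0.2784

0.2784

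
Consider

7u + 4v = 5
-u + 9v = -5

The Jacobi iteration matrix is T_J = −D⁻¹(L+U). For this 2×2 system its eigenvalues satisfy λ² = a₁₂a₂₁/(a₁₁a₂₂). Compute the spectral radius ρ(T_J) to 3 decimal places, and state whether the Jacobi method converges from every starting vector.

0.252

a₁₂a₂₁/(a₁₁a₂₂) = (4)·(-1) / ((7)·(9)) = -0.063492
ρ = √|-0.063492| = √0.063492 = 0.252
ρ < 1, so Jacobi converges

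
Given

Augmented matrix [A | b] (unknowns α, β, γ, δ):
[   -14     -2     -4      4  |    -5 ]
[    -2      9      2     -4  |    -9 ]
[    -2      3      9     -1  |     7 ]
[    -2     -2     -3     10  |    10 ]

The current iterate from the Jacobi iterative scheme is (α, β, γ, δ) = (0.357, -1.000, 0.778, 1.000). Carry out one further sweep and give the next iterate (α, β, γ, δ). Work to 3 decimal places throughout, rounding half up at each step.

One sweep:
  α = (-5 - (-2)·-1.000 - (-4)·0.778 - (4)·1.000) / (-14) = 0.563
  β = (-9 - (-2)·0.357 - (2)·0.778 - (-4)·1.000) / (9) = -0.649
  γ = (7 - (-2)·0.357 - (3)·-1.000 - (-1)·1.000) / (9) = 1.302
  δ = (10 - (-2)·0.357 - (-2)·-1.000 - (-3)·0.778) / (10) = 1.105

(0.563, -0.649, 1.302, 1.105)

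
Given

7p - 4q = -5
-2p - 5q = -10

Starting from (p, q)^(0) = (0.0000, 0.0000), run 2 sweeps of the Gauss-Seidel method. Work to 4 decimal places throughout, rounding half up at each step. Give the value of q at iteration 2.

1.7633

Iteration 1:
  p = (-5 - (-4)·0.0000) / (7) = -0.7143
  q = (-10 - (-2)·-0.7143) / (-5) = 2.2857
Iteration 2:
  p = (-5 - (-4)·2.2857) / (7) = 0.5918
  q = (-10 - (-2)·0.5918) / (-5) = 1.7633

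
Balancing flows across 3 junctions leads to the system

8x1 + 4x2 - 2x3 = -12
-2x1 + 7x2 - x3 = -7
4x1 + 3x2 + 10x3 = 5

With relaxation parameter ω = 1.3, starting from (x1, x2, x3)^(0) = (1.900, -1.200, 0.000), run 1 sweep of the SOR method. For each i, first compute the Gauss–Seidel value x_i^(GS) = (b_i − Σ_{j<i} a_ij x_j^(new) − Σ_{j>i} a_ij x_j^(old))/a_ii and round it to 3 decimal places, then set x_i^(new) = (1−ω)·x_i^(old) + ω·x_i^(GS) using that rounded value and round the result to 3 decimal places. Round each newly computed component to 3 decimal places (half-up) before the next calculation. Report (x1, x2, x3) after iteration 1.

Iteration 1:
  x1: GS value = (-12 - (4)·-1.200 - (-2)·0.000) / (8) = -0.900;  x1 ← (1−ω)·1.900 + ω·-0.900 = -1.740
  x2: GS value = (-7 - (-2)·-1.740 - (-1)·0.000) / (7) = -1.497;  x2 ← (1−ω)·-1.200 + ω·-1.497 = -1.586
  x3: GS value = (5 - (4)·-1.740 - (3)·-1.586) / (10) = 1.672;  x3 ← (1−ω)·0.000 + ω·1.672 = 2.174

(-1.740, -1.586, 2.174)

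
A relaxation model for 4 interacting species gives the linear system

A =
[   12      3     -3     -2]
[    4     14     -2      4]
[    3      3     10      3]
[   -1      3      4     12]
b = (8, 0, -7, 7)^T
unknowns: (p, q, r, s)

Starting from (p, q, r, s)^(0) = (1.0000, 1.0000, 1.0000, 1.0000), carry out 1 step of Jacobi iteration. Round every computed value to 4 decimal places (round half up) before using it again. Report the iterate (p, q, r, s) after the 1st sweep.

Iteration 1:
  p = (8 - (3)·1.0000 - (-3)·1.0000 - (-2)·1.0000) / (12) = 0.8333
  q = (0 - (4)·1.0000 - (-2)·1.0000 - (4)·1.0000) / (14) = -0.4286
  r = (-7 - (3)·1.0000 - (3)·1.0000 - (3)·1.0000) / (10) = -1.6000
  s = (7 - (-1)·1.0000 - (3)·1.0000 - (4)·1.0000) / (12) = 0.0833

(0.8333, -0.4286, -1.6000, 0.0833)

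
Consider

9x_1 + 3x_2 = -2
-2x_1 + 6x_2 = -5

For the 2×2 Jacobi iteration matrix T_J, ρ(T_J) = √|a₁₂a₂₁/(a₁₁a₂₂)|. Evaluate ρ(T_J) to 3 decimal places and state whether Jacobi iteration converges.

0.333

a₁₂a₂₁/(a₁₁a₂₂) = (3)·(-2) / ((9)·(6)) = -0.111111
ρ = √|-0.111111| = √0.111111 = 0.333
ρ < 1, so Jacobi converges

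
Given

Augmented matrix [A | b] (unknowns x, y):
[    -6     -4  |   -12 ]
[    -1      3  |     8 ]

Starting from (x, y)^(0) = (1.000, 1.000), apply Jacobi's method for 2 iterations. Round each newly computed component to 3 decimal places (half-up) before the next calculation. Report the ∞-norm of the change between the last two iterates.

Iteration 1:
  x = (-12 - (-4)·1.000) / (-6) = 1.333
  y = (8 - (-1)·1.000) / (3) = 3.000
Iteration 2:
  x = (-12 - (-4)·3.000) / (-6) = 0.000
  y = (8 - (-1)·1.333) / (3) = 3.111
Change: (-1.333, 0.111) → max |·| = 1.333

1.333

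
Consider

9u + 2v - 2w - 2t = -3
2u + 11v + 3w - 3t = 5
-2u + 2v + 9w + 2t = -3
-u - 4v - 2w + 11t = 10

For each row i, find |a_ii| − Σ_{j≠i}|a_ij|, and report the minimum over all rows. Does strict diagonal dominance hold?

row 1: |9| − (2+2+2) = 3
row 2: |11| − (2+3+3) = 3
row 3: |9| − (2+2+2) = 3
row 4: |11| − (1+4+2) = 4
minimum over rows = 3 → strictly diagonally dominant (convergence guaranteed)

3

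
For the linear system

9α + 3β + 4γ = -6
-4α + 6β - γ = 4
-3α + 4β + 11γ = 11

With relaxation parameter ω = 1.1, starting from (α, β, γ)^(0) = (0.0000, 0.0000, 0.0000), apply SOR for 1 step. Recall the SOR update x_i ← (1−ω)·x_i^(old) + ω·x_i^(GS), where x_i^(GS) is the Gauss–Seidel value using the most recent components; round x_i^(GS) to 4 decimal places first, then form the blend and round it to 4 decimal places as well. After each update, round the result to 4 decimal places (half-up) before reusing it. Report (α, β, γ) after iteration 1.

(-0.7334, 0.1955, 0.8018)

Iteration 1:
  α: GS value = (-6 - (3)·0.0000 - (4)·0.0000) / (9) = -0.6667;  α ← (1−ω)·0.0000 + ω·-0.6667 = -0.7334
  β: GS value = (4 - (-4)·-0.7334 - (-1)·0.0000) / (6) = 0.1777;  β ← (1−ω)·0.0000 + ω·0.1777 = 0.1955
  γ: GS value = (11 - (-3)·-0.7334 - (4)·0.1955) / (11) = 0.7289;  γ ← (1−ω)·0.0000 + ω·0.7289 = 0.8018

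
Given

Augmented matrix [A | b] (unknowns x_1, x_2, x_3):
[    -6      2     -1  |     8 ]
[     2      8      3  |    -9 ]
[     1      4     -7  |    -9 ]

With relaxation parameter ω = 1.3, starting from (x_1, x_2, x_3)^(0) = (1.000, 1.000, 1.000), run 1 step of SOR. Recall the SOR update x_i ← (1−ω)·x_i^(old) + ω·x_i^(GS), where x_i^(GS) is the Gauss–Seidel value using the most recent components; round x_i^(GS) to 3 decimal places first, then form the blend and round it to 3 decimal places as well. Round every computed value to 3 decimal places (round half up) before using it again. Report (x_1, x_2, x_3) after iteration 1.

Iteration 1:
  x_1: GS value = (8 - (2)·1.000 - (-1)·1.000) / (-6) = -1.167;  x_1 ← (1−ω)·1.000 + ω·-1.167 = -1.817
  x_2: GS value = (-9 - (2)·-1.817 - (3)·1.000) / (8) = -1.046;  x_2 ← (1−ω)·1.000 + ω·-1.046 = -1.660
  x_3: GS value = (-9 - (1)·-1.817 - (4)·-1.660) / (-7) = 0.078;  x_3 ← (1−ω)·1.000 + ω·0.078 = -0.199

(-1.817, -1.660, -0.199)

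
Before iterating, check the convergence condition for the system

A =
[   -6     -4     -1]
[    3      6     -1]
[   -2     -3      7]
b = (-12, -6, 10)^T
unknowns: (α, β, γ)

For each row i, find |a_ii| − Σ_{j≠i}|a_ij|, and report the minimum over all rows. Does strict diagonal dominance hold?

1

row 1: |-6| − (4+1) = 1
row 2: |6| − (3+1) = 2
row 3: |7| − (2+3) = 2
minimum over rows = 1 → strictly diagonally dominant (convergence guaranteed)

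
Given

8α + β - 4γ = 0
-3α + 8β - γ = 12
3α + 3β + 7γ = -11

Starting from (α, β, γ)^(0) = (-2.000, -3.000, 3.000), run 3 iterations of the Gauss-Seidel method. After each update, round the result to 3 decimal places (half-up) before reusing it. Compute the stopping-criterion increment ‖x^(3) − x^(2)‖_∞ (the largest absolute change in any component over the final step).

1.619

Iteration 1:
  α = (0 - (1)·-3.000 - (-4)·3.000) / (8) = 1.875
  β = (12 - (-3)·1.875 - (-1)·3.000) / (8) = 2.578
  γ = (-11 - (3)·1.875 - (3)·2.578) / (7) = -3.480
Iteration 2:
  α = (0 - (1)·2.578 - (-4)·-3.480) / (8) = -2.062
  β = (12 - (-3)·-2.062 - (-1)·-3.480) / (8) = 0.292
  γ = (-11 - (3)·-2.062 - (3)·0.292) / (7) = -0.813
Iteration 3:
  α = (0 - (1)·0.292 - (-4)·-0.813) / (8) = -0.443
  β = (12 - (-3)·-0.443 - (-1)·-0.813) / (8) = 1.232
  γ = (-11 - (3)·-0.443 - (3)·1.232) / (7) = -1.910
Change: (1.619, 0.940, -1.097) → max |·| = 1.619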